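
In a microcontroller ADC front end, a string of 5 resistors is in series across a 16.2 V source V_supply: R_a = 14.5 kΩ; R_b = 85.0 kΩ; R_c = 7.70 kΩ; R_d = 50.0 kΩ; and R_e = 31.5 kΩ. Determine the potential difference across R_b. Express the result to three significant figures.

V ≈ 7.30 V

Series total: ΣR = 14.5 + 85.0 + 7.70 + 50.0 + 31.5 = 188.7 kΩ.
By the voltage-divider rule, V = 16.2 × 85.00/188.7 = 7.297 V.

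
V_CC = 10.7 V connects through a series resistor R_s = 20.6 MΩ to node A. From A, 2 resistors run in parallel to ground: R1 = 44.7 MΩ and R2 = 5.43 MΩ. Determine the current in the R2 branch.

Parallel bank: R_p = 1/(1/44.7 + 1/5.43) = 4.842 MΩ.
V_A by voltage divider: V_A = 10.7 × 4.842/(20.6 + 4.842) = 2.036 V.
Branch current I = V_A/R2 = 2.036/5.43 = 0.3750 µA.

I ≈ 0.375 µA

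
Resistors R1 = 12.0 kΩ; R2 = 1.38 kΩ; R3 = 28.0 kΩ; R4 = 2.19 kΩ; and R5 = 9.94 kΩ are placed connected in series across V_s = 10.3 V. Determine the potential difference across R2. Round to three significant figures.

Series total: ΣR = 12.0 + 1.38 + 28.0 + 2.19 + 9.94 = 53.51 kΩ.
V = V_s · R/ΣR = 10.3 × 0.02579 = 0.2656 V.

V ≈ 0.266 V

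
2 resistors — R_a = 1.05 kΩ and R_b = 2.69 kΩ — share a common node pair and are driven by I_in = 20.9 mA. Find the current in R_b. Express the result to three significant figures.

I ≈ 5.87 mA

For two parallel branches, I_k = I_in · (other R)/(sum of R).
So I = 20.9 × 1.05/3.740 = 5.868 mA.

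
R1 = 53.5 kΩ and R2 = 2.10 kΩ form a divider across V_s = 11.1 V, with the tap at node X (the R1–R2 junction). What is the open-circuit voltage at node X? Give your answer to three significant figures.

V_th ≈ 0.419 V

V_th is the unloaded tap voltage: V_s · R2/(R1+R2) = 11.1 × 0.03777 = 0.4192 V.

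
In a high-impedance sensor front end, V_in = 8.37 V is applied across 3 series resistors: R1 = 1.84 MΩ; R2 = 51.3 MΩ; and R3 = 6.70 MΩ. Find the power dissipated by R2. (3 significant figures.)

P ≈ 1.00 µW

The common current is I = 8.37/59.84 = 0.1399 µA.
P = I²R = 0.01956 × 51.3 = 1.004 µW.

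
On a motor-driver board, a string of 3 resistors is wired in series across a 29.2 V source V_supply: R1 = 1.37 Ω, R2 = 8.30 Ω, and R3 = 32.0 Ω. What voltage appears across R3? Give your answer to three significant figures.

V ≈ 22.4 V

Series total: ΣR = 1.37 + 8.30 + 32.0 = 41.67 Ω.
Voltage divider: V = V_supply · (32.00 / 41.67) = 29.2 × 0.7679 = 22.42 V.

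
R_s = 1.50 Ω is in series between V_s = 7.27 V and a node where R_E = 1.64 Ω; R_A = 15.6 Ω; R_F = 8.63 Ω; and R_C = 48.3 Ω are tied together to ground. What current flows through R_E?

I ≈ 2.00 A

Parallel bank: R_p = 1/(1/1.64 + 1/15.6 + 1/8.63 + 1/48.3) = 1.234 Ω.
Node voltage V_A = V_s · R_p/(R_s + R_p) = 7.27 × 0.4513 = 3.281 V.
I(R_E) = V_A / R_E = 3.281/1.64 = 2.001 A.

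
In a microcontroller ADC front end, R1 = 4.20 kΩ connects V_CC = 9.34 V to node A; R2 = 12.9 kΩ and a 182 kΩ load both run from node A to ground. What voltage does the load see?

R2 ‖ R_L = (12.9 × 182)/(12.9 + 182) = 12.05 kΩ.
Now apply the divider: V_out = 9.34 × 0.7415 = 6.925 V.
(Unloaded it would be 7.05 V; the load pulls it down.)

V_out ≈ 6.93 V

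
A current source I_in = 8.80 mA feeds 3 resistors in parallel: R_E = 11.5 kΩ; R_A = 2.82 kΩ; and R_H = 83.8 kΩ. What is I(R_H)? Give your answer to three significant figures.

ΣG = 1/11.5 + 1/2.82 + 1/83.8 = 0.4535.
Current divider: I(R_H) = I_in · G_k/ΣG = 8.80 × (0.01193/0.4535) = 8.80 × 0.02631 = 0.2316 mA.

I ≈ 0.232 mA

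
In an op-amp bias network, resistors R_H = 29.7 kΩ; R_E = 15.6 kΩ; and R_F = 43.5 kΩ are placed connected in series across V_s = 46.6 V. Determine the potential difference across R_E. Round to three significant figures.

Total series resistance ΣR = 29.7 + 15.6 + 43.5 = 88.80 kΩ.
Voltage divider: V = V_s · (15.60 / 88.80) = 46.6 × 0.1757 = 8.186 V.

V ≈ 8.19 V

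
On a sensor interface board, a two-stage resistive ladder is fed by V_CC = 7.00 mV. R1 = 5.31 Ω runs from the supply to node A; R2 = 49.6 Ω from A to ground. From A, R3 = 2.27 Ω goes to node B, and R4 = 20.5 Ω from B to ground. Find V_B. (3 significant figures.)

The second stage (R3 + R4 = 22.77 Ω) loads node A in parallel with R2.
R2 ‖ (R3+R4) = 15.61 Ω.
So V_A = 7.00 × 0.7461 = 5.223 mV.
Stage 2 is unloaded, so V_B = V_A · R4/(R3+R4) = 5.223 × 20.5/22.77 = 4.702 mV.

V_B ≈ 4.70 mV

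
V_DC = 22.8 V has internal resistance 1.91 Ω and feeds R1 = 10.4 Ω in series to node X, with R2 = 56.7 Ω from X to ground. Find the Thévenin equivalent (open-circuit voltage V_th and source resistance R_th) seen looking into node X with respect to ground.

R1' = 1.91 + 10.4 = 12.31 Ω (source resistance + R1).
Open-circuit (no load on X): V_th = V_DC · R2/(R1' + R2) = 22.8 × 56.7/(12.31 + 56.7) = 18.73 V.
With V_DC suppressed (replaced by a short), R_th = R1' ‖ R2 = (12.31 × 56.7)/(12.31 + 56.7) = 10.11 Ω.

V_th ≈ 18.7 V, R_th ≈ 10.1 Ω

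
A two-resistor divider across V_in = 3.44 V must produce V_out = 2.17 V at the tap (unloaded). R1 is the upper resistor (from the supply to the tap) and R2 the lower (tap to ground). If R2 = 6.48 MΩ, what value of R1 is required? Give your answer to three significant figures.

R1 ≈ 3.79 MΩ

V_out/V_in = R2/(R1+R2) = 0.6308.
So R1 = R2 · (V_in/V_out − 1) = 6.48 × (3.44/2.17 − 1) = 6.48 × 0.5853 = 3.792 MΩ.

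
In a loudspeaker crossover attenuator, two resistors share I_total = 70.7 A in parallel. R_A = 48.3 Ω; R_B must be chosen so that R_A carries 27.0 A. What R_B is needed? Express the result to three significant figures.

The fraction through R_A equals R_B/(R_A+R_B).
27.0/70.7 = R_B/(R_A + R_B) → R_B = R_A · (0.3819)/(1 − 0.3819) = 48.3 × 0.6178 = 29.84 Ω.

R_B ≈ 29.8 Ω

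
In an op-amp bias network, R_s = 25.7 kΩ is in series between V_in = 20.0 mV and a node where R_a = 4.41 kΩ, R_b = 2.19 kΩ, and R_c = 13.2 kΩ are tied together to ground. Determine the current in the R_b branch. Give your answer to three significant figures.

Combine the parallel branches: R_p = (1/4.41 + 1/2.19 + 1/13.2)⁻¹ = 1.317 kΩ.
V_A by voltage divider: V_A = 20.0 × 1.317/(25.7 + 1.317) = 0.9751 mV.
I(R_b) = V_A / R_b = 0.9751/2.19 = 0.4453 µA.

I ≈ 0.445 µA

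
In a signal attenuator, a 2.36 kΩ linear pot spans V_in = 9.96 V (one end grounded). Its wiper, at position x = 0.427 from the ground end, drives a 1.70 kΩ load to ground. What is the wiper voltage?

Lower segment x·R_p = 1.008 kΩ; upper segment (1−x)·R_p = 1.352 kΩ.
(x·R_p) ‖ R_L = 0.6327 kΩ.
Then V_out = V_in · 0.6327/(1.352 + 0.6327) = 3.175 V.
(Unloaded: V_out = x·V_in = 4.25 V.)

V_out ≈ 3.17 V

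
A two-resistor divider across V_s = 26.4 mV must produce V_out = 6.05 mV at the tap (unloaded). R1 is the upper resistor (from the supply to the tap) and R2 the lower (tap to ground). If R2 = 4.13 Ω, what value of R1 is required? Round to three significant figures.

The divider ratio is R2/(R1+R2) = 6.05/26.4 = 0.2292.
Rearranging, R1 = R2·(1−k)/k = 4.13 × 3.364 = 13.89 Ω.

R1 ≈ 13.9 Ω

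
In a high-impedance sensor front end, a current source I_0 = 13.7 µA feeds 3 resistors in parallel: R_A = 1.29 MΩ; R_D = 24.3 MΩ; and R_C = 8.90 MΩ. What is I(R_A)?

Total conductance ΣG = 1/1.29 + 1/24.3 + 1/8.90 = 0.9287 (units of 1/MΩ).
R_A takes the fraction G_k/ΣG = 0.7752/0.9287 = 0.8347, so I = 13.7 × 0.8347 = 11.44 µA.

I ≈ 11.4 µA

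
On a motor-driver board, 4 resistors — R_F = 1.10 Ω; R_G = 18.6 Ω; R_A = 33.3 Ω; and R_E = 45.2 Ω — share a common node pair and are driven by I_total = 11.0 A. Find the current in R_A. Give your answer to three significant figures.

I ≈ 0.325 A

Conductances: ΣG = 1/1.10 + 1/18.6 + 1/33.3 + 1/45.2 = 1.015 (1/Ω).
R_A takes the fraction G_k/ΣG = 0.03003/1.015 = 0.02959, so I = 11.0 × 0.02959 = 0.3254 A.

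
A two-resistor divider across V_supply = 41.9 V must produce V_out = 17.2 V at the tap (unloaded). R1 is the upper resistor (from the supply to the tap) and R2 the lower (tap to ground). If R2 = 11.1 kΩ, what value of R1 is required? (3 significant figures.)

R1 ≈ 15.9 kΩ

V_out/V_supply = R2/(R1+R2) = 0.4105.
Rearranging, R1 = R2·(1−k)/k = 11.1 × 1.436 = 15.94 kΩ.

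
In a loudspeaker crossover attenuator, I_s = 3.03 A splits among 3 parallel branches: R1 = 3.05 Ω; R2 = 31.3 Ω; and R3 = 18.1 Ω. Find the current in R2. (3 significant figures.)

I ≈ 0.233 A

ΣG = 1/3.05 + 1/31.3 + 1/18.1 = 0.4151.
Current divider: I(R2) = I_s · G_k/ΣG = 3.03 × (0.03195/0.4151) = 3.03 × 0.07697 = 0.2332 A.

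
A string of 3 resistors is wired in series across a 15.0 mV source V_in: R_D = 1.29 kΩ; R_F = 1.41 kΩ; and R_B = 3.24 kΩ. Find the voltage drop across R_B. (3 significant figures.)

Series total: ΣR = 1.29 + 1.41 + 3.24 = 5.940 kΩ.
By the voltage-divider rule, V = 15.0 × 3.240/5.940 = 8.182 mV.

V ≈ 8.18 mV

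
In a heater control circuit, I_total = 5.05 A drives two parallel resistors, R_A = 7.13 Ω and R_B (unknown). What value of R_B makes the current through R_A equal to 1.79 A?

R_B ≈ 3.91 Ω

In a two-way split, I_A/I_total = R_B/(R_A + R_B).
1.79/5.05 = R_B/(R_A + R_B) → R_B = R_A · (0.3545)/(1 − 0.3545) = 7.13 × 0.5491 = 3.915 Ω.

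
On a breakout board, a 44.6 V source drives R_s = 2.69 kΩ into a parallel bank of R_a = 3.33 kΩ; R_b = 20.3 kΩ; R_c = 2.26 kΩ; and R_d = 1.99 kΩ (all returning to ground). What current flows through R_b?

I ≈ 0.490 mA

Parallel bank: R_p = 1/(1/3.33 + 1/20.3 + 1/2.26 + 1/1.99) = 0.7725 kΩ.
V_A = 44.6 × 0.7725/3.462 = 9.950 V.
Branch current I = V_A/R_b = 9.950/20.3 = 0.4902 mA.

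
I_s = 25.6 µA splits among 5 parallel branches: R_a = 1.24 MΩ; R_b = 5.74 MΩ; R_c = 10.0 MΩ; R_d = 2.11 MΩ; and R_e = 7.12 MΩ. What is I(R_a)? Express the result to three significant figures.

I ≈ 12.2 µA

ΣG = 1/1.24 + 1/5.74 + 1/10.0 + 1/2.11 + 1/7.12 = 1.695.
Current divider: I(R_a) = I_s · G_k/ΣG = 25.6 × (0.8065/1.695) = 25.6 × 0.4758 = 12.18 µA.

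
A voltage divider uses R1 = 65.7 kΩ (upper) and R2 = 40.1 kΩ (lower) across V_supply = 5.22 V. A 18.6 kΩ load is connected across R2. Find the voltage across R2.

First combine the lower leg with the load: R2 ‖ R_L = 12.71 kΩ.
Then V_out = V_supply · R2'/(R1 + R2') = 5.22 × 12.71/78.41 = 0.8459 V.

V_out ≈ 0.846 V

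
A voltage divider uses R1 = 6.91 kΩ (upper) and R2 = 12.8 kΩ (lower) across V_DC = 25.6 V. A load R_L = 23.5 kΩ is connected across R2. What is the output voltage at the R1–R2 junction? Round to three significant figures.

V_out ≈ 14.0 V

First combine the lower leg with the load: R2 ‖ R_L = 8.287 kΩ.
Then V_out = V_DC · R2'/(R1 + R2') = 25.6 × 8.287/15.20 = 13.96 V.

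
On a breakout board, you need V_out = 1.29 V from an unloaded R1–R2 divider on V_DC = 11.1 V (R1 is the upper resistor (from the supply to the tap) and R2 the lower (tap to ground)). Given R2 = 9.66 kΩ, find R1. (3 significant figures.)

R1 ≈ 73.5 kΩ

The divider ratio is R2/(R1+R2) = 1.29/11.1 = 0.1162.
So R1 = R2 · (V_DC/V_out − 1) = 9.66 × (11.1/1.29 − 1) = 9.66 × 7.605 = 73.46 kΩ.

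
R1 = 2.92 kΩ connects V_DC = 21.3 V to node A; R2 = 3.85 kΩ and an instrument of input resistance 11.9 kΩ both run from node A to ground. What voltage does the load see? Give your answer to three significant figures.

R2 ‖ R_L = (3.85 × 11.9)/(3.85 + 11.9) = 2.909 kΩ.
Then V_out = V_DC · R2'/(R1 + R2') = 21.3 × 2.909/5.829 = 10.63 V.
(Unloaded it would be 12.1 V; the load pulls it down.)

V_out ≈ 10.6 V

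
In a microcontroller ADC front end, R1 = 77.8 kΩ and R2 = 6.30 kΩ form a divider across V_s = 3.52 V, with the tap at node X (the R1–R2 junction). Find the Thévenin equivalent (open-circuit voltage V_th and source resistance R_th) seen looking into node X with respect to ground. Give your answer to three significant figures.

V_th ≈ 0.264 V, R_th ≈ 5.83 kΩ

V_th is the unloaded tap voltage: V_s · R2/(R1+R2) = 3.52 × 0.07491 = 0.2637 V.
With V_s suppressed (replaced by a short), R_th = R1 ‖ R2 = (77.80 × 6.30)/(77.80 + 6.30) = 5.828 kΩ.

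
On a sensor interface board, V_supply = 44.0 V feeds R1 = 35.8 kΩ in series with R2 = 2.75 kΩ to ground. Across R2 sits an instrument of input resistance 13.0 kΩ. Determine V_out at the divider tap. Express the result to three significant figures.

V_out ≈ 2.62 V

First combine the lower leg with the load: R2 ‖ R_L = 2.270 kΩ.
Then V_out = V_supply · R2'/(R1 + R2') = 44.0 × 2.270/38.07 = 2.623 V.
(Unloaded it would be 3.14 V; the load pulls it down.)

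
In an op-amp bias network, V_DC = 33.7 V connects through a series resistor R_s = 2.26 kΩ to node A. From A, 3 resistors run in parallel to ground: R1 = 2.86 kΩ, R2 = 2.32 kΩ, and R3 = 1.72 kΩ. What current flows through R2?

I ≈ 3.56 mA

Parallel bank: R_p = 1/(1/2.86 + 1/2.32 + 1/1.72) = 0.7342 kΩ.
Node voltage V_A = V_DC · R_p/(R_s + R_p) = 33.7 × 0.2452 = 8.263 V.
Branch current I = V_A/R2 = 8.263/2.32 = 3.562 mA.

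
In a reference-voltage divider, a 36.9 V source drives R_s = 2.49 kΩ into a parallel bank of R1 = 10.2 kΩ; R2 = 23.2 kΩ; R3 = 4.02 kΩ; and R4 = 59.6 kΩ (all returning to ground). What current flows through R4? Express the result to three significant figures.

I ≈ 0.308 mA

Combine the parallel branches: R_p = (1/10.2 + 1/23.2 + 1/4.02 + 1/59.6)⁻¹ = 2.459 kΩ.
V_A by voltage divider: V_A = 36.9 × 2.459/(2.49 + 2.459) = 18.33 V.
I(R4) = V_A / R4 = 18.33/59.6 = 0.3076 mA.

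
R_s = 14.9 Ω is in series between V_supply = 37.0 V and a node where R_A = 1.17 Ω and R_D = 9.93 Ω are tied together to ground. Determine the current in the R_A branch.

Combine the parallel branches: R_p = (1/1.17 + 1/9.93)⁻¹ = 1.047 Ω.
Node voltage V_A = V_supply · R_p/(R_s + R_p) = 37.0 × 0.06564 = 2.429 V.
I(R_A) = V_A / R_A = 2.429/1.17 = 2.076 A.
(Check via current divider: I_total = 2.320 A; share G_k/ΣG = 0.8946 → same result.)

I ≈ 2.08 A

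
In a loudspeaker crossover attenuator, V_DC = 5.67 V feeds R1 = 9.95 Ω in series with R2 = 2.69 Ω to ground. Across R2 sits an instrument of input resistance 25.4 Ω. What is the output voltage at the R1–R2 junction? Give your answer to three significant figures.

First combine the lower leg with the load: R2 ‖ R_L = 2.432 Ω.
Voltage divider with the loaded lower leg: V_out = 5.67 × 2.432/(9.95 + 2.432) = 5.67 × 0.1964 = 1.114 V.

V_out ≈ 1.11 V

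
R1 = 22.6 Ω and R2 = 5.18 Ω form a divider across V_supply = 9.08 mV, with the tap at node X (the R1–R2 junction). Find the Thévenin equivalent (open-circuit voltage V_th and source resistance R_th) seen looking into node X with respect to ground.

V_th ≈ 1.69 mV, R_th ≈ 4.21 Ω

With X open, the divider is unloaded: V_th = 9.08 × 5.18/27.78 = 1.693 mV.
Zeroing V_supply shorts the top of R1 to ground, so R_th = R1 ‖ R2 = 4.214 Ω.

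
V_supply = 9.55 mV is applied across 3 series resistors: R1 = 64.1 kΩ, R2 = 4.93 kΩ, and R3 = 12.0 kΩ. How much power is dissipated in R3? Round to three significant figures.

P ≈ 0.167 nW

The common current is I = 9.55/81.03 = 0.1179 µA.
V(R3) = I·R = 1.414 mV; P = V·I = 1.414 × 0.1179 = 0.1667 nW.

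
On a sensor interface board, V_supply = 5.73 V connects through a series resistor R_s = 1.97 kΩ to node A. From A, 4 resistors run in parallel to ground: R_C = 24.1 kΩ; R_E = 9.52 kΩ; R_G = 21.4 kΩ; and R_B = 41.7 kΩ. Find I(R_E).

I ≈ 0.421 mA

Equivalent of the parallel group: R_p = 4.603 kΩ.
V_A by voltage divider: V_A = 5.73 × 4.603/(1.97 + 4.603) = 4.013 V.
Branch current I = V_A/R_E = 4.013/9.52 = 0.4215 mA.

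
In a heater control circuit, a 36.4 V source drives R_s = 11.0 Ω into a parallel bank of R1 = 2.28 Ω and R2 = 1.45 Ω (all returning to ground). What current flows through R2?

Combine the parallel branches: R_p = (1/2.28 + 1/1.45)⁻¹ = 0.8863 Ω.
Node voltage V_A = V_s · R_p/(R_s + R_p) = 36.4 × 0.07457 = 2.714 V.
Branch current I = V_A/R2 = 2.714/1.45 = 1.872 A.

I ≈ 1.87 A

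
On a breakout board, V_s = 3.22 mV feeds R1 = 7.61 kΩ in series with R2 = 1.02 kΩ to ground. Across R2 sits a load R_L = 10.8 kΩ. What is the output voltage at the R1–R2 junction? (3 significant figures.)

V_out ≈ 0.351 mV

First combine the lower leg with the load: R2 ‖ R_L = 0.9320 kΩ.
Voltage divider with the loaded lower leg: V_out = 3.22 × 0.9320/(7.61 + 0.9320) = 3.22 × 0.1091 = 0.3513 mV.
(Unloaded it would be 0.381 mV; the load pulls it down.)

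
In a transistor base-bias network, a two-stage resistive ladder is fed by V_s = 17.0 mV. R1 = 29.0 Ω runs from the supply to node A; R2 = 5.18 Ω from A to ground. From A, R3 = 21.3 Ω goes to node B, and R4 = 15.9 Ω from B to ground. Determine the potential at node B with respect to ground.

The second stage (R3 + R4 = 37.20 Ω) loads node A in parallel with R2.
Effective lower resistance at A: R2 ‖ 37.20 = 4.547 Ω.
V_A = 17.0 × 4.547/(29.0 + 4.547) = 2.304 mV.
Then the unloaded second divider: V_B = V_A × R4/(R3+R4) = 2.304 × 0.4274 = 0.9848 mV.

V_B ≈ 0.985 mV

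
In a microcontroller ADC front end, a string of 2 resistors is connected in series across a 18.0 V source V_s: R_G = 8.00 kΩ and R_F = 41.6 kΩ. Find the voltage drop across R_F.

Series total: ΣR = 8.00 + 41.6 = 49.60 kΩ.
Voltage divider: V = V_s · (41.60 / 49.60) = 18.0 × 0.8387 = 15.10 V.

V ≈ 15.1 V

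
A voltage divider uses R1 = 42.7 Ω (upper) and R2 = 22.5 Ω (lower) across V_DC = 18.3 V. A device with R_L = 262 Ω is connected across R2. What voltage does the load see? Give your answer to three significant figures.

R2 ‖ R_L = (22.5 × 262)/(22.5 + 262) = 20.72 Ω.
Then V_out = V_DC · R2'/(R1 + R2') = 18.3 × 20.72/63.42 = 5.979 V.
(Unloaded it would be 6.32 V; the load pulls it down.)

V_out ≈ 5.98 V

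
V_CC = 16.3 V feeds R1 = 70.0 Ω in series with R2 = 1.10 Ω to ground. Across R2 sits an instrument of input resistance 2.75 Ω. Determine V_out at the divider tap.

V_out ≈ 0.181 V

R2 ‖ R_L = (1.10 × 2.75)/(1.10 + 2.75) = 0.7857 Ω.
Now apply the divider: V_out = 16.3 × 0.01110 = 0.1809 V.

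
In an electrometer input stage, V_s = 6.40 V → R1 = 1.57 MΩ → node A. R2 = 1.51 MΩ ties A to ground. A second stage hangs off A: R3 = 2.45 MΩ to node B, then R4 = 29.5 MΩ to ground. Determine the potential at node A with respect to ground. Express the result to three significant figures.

Node A sees R2 in parallel with the series input of stage 2, R3 + R4 = 31.95 MΩ.
Effective lower resistance at A: R2 ‖ 31.95 = 1.442 MΩ.
First divider: V_A = V_s · 1.442/(1.57 + 1.442) = 3.064 V.

V_A ≈ 3.06 V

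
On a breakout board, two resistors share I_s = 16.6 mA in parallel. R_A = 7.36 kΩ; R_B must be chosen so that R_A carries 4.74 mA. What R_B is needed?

R_B ≈ 2.94 kΩ

Two-branch current divider: I_A = I_s · R_B/(R_A + R_B).
4.74/16.6 = R_B/(R_A + R_B) → R_B = R_A · (0.2855)/(1 − 0.2855) = 7.36 × 0.3997 = 2.942 kΩ.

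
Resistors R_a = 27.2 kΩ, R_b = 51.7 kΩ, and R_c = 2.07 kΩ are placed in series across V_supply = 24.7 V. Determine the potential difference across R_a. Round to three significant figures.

V ≈ 8.30 V

ΣR = 27.2 + 51.7 + 2.07 = 80.97 kΩ.
Voltage divider: V = V_supply · (27.20 / 80.97) = 24.7 × 0.3359 = 8.297 V.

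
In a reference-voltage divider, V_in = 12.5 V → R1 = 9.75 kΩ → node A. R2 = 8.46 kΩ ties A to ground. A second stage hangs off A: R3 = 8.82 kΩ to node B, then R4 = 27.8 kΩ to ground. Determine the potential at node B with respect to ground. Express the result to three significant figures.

Node A sees R2 in parallel with the series input of stage 2, R3 + R4 = 36.62 kΩ.
R2 ‖ (R3+R4) = 6.872 kΩ.
V_A = 12.5 × 6.872/(9.75 + 6.872) = 5.168 V.
Then the unloaded second divider: V_B = V_A × R4/(R3+R4) = 5.168 × 0.7591 = 3.923 V.

V_B ≈ 3.92 V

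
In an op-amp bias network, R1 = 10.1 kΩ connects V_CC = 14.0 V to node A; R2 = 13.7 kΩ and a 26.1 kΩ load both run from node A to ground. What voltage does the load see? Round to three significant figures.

First combine the lower leg with the load: R2 ‖ R_L = 8.984 kΩ.
Then V_out = V_CC · R2'/(R1 + R2') = 14.0 × 8.984/19.08 = 6.591 V.

V_out ≈ 6.59 V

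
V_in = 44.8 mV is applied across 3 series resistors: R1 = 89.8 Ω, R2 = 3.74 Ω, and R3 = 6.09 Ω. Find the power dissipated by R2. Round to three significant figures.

Series current I = V_in/ΣR = 44.8/99.63 = 0.4497 mA.
P = I²R = 0.2022 × 3.74 = 0.7562 µW.

P ≈ 0.756 µW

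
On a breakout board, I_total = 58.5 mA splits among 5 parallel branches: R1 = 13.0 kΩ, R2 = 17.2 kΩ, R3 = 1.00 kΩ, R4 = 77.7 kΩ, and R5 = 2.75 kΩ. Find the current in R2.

ΣG = 1/13.0 + 1/17.2 + 1/1.00 + 1/77.7 + 1/2.75 = 1.512.
By the current-divider rule, I = I_total · G_k/ΣG = 58.5 × 0.03846 = 2.250 mA.

I ≈ 2.25 mA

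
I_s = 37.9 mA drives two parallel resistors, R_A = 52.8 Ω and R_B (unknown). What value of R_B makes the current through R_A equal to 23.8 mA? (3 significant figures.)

Two-branch current divider: I_A = I_s · R_B/(R_A + R_B).
With f = 0.6280, R_B = R_A · f/(1−f) = 52.8 × 1.688 = 89.12 Ω.

R_B ≈ 89.1 Ω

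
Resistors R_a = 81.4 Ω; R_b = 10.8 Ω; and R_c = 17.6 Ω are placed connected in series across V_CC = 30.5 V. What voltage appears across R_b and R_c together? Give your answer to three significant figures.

V ≈ 7.89 V

Series total: ΣR = 81.4 + 10.8 + 17.6 = 109.8 Ω.
R_{R_b..R_c} = 10.8 + 17.6 = 28.40 Ω.
V = V_CC · R/ΣR = 30.5 × 0.2587 = 7.889 V.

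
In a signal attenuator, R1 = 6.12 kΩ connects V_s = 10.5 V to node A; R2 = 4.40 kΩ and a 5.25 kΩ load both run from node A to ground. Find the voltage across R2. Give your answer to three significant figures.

V_out ≈ 2.95 V

R2 ‖ R_L = (4.40 × 5.25)/(4.40 + 5.25) = 2.394 kΩ.
Then V_out = V_s · R2'/(R1 + R2') = 10.5 × 2.394/8.514 = 2.952 V.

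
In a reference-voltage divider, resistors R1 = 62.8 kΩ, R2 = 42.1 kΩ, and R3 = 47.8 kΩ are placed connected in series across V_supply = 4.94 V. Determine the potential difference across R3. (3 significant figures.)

V ≈ 1.55 V

Series total: ΣR = 62.8 + 42.1 + 47.8 = 152.7 kΩ.
Voltage divider: V = V_supply · (47.80 / 152.7) = 4.94 × 0.3130 = 1.546 V.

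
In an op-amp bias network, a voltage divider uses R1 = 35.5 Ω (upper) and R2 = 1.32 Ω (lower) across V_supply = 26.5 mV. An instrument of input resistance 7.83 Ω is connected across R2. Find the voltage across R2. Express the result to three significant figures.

R2 ‖ R_L = (1.32 × 7.83)/(1.32 + 7.83) = 1.130 Ω.
Voltage divider with the loaded lower leg: V_out = 26.5 × 1.130/(35.5 + 1.130) = 26.5 × 0.03084 = 0.8172 mV.
(Unloaded it would be 0.950 mV; the load pulls it down.)

V_out ≈ 0.817 mV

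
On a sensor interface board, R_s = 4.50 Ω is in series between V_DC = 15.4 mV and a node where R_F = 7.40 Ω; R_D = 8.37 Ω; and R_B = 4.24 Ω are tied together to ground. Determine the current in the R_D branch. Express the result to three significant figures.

Combine the parallel branches: R_p = (1/7.40 + 1/8.37 + 1/4.24)⁻¹ = 2.039 Ω.
V_A = 15.4 × 2.039/6.539 = 4.802 mV.
Branch current I = V_A/R_D = 4.802/8.37 = 0.5737 mA.
(Check via current divider: I_total = 2.355 mA; share G_k/ΣG = 0.2436 → same result.)

I ≈ 0.574 mA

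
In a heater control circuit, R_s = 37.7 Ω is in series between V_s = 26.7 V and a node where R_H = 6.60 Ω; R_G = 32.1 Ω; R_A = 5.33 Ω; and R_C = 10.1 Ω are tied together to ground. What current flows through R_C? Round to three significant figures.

Parallel bank: R_p = 1/(1/6.60 + 1/32.1 + 1/5.33 + 1/10.1) = 2.131 Ω.
V_A = 26.7 × 2.131/39.83 = 1.428 V.
Branch current I = V_A/R_C = 1.428/10.1 = 0.1414 A.

I ≈ 0.141 A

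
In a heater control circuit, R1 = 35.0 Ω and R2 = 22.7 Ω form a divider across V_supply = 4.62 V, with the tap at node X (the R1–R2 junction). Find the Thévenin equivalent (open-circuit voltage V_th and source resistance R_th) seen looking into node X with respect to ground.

V_th is the unloaded tap voltage: V_supply · R2/(R1+R2) = 4.62 × 0.3934 = 1.818 V.
Zeroing V_supply shorts the top of R1 to ground, so R_th = R1 ‖ R2 = 13.77 Ω.

V_th ≈ 1.82 V, R_th ≈ 13.8 Ω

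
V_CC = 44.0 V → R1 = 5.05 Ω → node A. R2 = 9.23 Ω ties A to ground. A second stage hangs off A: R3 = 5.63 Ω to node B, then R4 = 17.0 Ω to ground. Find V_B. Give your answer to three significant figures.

V_B ≈ 18.7 V

The second stage (R3 + R4 = 22.63 Ω) loads node A in parallel with R2.
Effective lower resistance at A: R2 ‖ 22.63 = 6.556 Ω.
So V_A = 44.0 × 0.5649 = 24.85 V.
Stage 2 is unloaded, so V_B = V_A · R4/(R3+R4) = 24.85 × 17.0/22.63 = 18.67 V.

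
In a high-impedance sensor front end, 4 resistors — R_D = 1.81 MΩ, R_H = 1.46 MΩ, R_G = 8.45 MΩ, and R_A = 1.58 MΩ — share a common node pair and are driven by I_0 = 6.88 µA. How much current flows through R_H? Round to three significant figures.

Total conductance ΣG = 1/1.81 + 1/1.46 + 1/8.45 + 1/1.58 = 1.989 (units of 1/MΩ).
By the current-divider rule, I = I_0 · G_k/ΣG = 6.88 × 0.3444 = 2.370 µA.

I ≈ 2.37 µA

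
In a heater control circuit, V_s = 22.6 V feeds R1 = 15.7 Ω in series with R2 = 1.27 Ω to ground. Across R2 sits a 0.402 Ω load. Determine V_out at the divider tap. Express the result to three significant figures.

V_out ≈ 0.431 V

R2 ‖ R_L = (1.27 × 0.402)/(1.27 + 0.402) = 0.3053 Ω.
Voltage divider with the loaded lower leg: V_out = 22.6 × 0.3053/(15.7 + 0.3053) = 22.6 × 0.01908 = 0.4312 V.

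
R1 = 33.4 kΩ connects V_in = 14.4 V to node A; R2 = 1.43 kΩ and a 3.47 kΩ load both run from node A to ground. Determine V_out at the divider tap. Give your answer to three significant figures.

First combine the lower leg with the load: R2 ‖ R_L = 1.013 kΩ.
Then V_out = V_in · R2'/(R1 + R2') = 14.4 × 1.013/34.41 = 0.4238 V.
(Unloaded it would be 0.591 V; the load pulls it down.)

V_out ≈ 0.424 V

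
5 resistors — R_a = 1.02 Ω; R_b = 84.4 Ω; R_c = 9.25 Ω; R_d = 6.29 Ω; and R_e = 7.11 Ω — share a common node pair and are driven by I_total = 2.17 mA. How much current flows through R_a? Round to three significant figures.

I ≈ 1.52 mA

Conductances: ΣG = 1/1.02 + 1/84.4 + 1/9.25 + 1/6.29 + 1/7.11 = 1.400 (1/Ω).
R_a takes the fraction G_k/ΣG = 0.9804/1.400 = 0.7003, so I = 2.17 × 0.7003 = 1.520 mA.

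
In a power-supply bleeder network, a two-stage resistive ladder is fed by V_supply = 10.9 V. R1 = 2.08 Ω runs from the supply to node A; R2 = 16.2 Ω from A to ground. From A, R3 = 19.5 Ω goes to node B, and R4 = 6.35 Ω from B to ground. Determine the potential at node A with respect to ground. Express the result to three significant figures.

V_A ≈ 9.02 V

Node A sees R2 in parallel with the series input of stage 2, R3 + R4 = 25.85 Ω.
R2 ‖ (R3+R4) = 9.959 Ω.
So V_A = 10.9 × 0.8272 = 9.017 V.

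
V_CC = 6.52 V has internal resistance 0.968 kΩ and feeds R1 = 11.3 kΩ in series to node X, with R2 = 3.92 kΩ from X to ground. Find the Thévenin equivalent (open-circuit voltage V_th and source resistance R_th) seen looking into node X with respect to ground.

V_th ≈ 1.58 V, R_th ≈ 2.97 kΩ

R1' = 0.968 + 11.3 = 12.27 kΩ (source resistance + R1).
V_th is the unloaded tap voltage: V_CC · R2/(R1'+R2) = 6.52 × 0.2422 = 1.579 V.
Zeroing V_CC shorts the top of R1' to ground, so R_th = R1' ‖ R2 = 2.971 kΩ.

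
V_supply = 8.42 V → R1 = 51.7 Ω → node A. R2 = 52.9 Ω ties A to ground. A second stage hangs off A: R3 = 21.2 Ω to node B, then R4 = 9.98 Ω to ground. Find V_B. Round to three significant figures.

V_B ≈ 0.741 V

Looking into the second stage from A: R3 + R4 = 31.18 Ω appears in parallel with R2.
R2 ‖ (R3+R4) = 19.62 Ω.
V_A = 8.42 × 19.62/(51.7 + 19.62) = 2.316 V.
Stage 2 is unloaded, so V_B = V_A · R4/(R3+R4) = 2.316 × 9.98/31.18 = 0.7413 V.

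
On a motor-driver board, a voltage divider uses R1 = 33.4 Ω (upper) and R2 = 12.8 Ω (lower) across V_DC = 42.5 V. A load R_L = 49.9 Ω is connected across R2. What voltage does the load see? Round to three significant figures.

V_out ≈ 9.93 V

R2 ‖ R_L = (12.8 × 49.9)/(12.8 + 49.9) = 10.19 Ω.
Then V_out = V_DC · R2'/(R1 + R2') = 42.5 × 10.19/43.59 = 9.933 V.
(Unloaded it would be 11.8 V; the load pulls it down.)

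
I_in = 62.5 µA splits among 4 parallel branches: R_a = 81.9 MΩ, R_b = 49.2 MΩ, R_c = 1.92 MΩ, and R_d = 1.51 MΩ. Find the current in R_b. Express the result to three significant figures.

ΣG = 1/81.9 + 1/49.2 + 1/1.92 + 1/1.51 = 1.216.
Current divider: I(R_b) = I_in · G_k/ΣG = 62.5 × (0.02033/1.216) = 62.5 × 0.01672 = 1.045 µA.

I ≈ 1.05 µA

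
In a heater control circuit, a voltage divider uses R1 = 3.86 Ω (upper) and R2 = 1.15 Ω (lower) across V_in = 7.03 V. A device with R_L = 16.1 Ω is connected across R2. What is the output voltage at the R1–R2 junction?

V_out ≈ 1.53 V

R2 ‖ R_L = (1.15 × 16.1)/(1.15 + 16.1) = 1.073 Ω.
Voltage divider with the loaded lower leg: V_out = 7.03 × 1.073/(3.86 + 1.073) = 7.03 × 0.2176 = 1.529 V.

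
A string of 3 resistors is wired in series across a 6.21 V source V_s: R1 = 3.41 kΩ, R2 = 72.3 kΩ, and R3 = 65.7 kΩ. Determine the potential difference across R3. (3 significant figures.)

Total series resistance ΣR = 3.41 + 72.3 + 65.7 = 141.4 kΩ.
Voltage divider: V = V_s · (65.70 / 141.4) = 6.21 × 0.4646 = 2.885 V.

V ≈ 2.89 V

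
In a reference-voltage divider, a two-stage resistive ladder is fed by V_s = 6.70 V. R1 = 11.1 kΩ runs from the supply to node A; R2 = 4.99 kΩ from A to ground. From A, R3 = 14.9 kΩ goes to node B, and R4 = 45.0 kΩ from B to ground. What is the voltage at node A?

Node A sees R2 in parallel with the series input of stage 2, R3 + R4 = 59.90 kΩ.
R2 ‖ (R3+R4) = 4.606 kΩ.
So V_A = 6.70 × 0.2933 = 1.965 V.

V_A ≈ 1.96 V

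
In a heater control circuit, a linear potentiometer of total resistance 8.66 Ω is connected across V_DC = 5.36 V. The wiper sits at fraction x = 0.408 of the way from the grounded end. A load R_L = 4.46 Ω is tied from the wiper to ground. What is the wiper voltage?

V_out ≈ 1.49 V

Split the track: R_lower = x·R_p = 3.533 Ω, R_upper = (1−x)·R_p = 5.127 Ω.
R_L loads the lower segment: effective lower R = 1.971 Ω.
Then V_out = V_DC · 1.971/(5.127 + 1.971) = 1.489 V.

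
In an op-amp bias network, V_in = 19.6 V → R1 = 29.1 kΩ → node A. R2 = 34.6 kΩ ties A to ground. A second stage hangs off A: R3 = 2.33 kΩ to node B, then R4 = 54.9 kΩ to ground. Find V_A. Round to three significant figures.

V_A ≈ 8.34 V

Node A sees R2 in parallel with the series input of stage 2, R3 + R4 = 57.23 kΩ.
Effective lower resistance at A: R2 ‖ 57.23 = 21.56 kΩ.
So V_A = 19.6 × 0.4256 = 8.342 V.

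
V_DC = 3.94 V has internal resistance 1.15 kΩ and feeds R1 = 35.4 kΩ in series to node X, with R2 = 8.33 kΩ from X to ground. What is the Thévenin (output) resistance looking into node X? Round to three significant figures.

R_th ≈ 6.78 kΩ

R1' = 1.15 + 35.4 = 36.55 kΩ (source resistance + R1).
Zeroing V_DC shorts the top of R1' to ground, so R_th = R1' ‖ R2 = 6.784 kΩ.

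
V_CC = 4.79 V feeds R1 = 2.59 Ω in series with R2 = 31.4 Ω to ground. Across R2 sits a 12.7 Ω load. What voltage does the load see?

V_out ≈ 3.72 V

First combine the lower leg with the load: R2 ‖ R_L = 9.043 Ω.
Then V_out = V_CC · R2'/(R1 + R2') = 4.79 × 9.043/11.63 = 3.724 V.
(Unloaded it would be 4.43 V; the load pulls it down.)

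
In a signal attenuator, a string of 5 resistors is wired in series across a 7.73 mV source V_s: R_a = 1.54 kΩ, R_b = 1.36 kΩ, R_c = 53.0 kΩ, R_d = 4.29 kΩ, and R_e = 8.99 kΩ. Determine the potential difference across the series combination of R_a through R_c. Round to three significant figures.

V ≈ 6.25 mV

ΣR = 1.54 + 1.36 + 53.0 + 4.29 + 8.99 = 69.18 kΩ.
R_{R_a..R_c} = 1.54 + 1.36 + 53.0 = 55.90 kΩ.
V = V_s · R/ΣR = 7.73 × 0.8080 = 6.246 mV.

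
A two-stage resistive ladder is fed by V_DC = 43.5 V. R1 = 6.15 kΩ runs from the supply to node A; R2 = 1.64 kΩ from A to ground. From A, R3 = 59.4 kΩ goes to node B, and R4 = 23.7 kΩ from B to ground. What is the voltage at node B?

Node A sees R2 in parallel with the series input of stage 2, R3 + R4 = 83.10 kΩ.
R2 ‖ (R3+R4) = 1.608 kΩ.
So V_A = 43.5 × 0.2073 = 9.017 V.
Stage 2 is unloaded, so V_B = V_A · R4/(R3+R4) = 9.017 × 23.7/83.10 = 2.572 V.

V_B ≈ 2.57 V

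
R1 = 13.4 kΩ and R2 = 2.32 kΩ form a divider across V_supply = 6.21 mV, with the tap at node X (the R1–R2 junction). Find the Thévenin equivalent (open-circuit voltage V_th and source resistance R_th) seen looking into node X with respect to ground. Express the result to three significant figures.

V_th ≈ 0.916 mV, R_th ≈ 1.98 kΩ

Open-circuit (no load on X): V_th = V_supply · R2/(R1 + R2) = 6.21 × 2.32/(13.40 + 2.32) = 0.9165 mV.
With V_supply suppressed (replaced by a short), R_th = R1 ‖ R2 = (13.40 × 2.32)/(13.40 + 2.32) = 1.978 kΩ.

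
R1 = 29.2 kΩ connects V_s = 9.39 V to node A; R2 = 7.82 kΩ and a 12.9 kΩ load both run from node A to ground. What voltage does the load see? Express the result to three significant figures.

V_out ≈ 1.34 V

The load sits in parallel with R2, giving an effective lower resistance R2' = R2·R_L/(R2+R_L) = 4.869 kΩ.
Voltage divider with the loaded lower leg: V_out = 9.39 × 4.869/(29.2 + 4.869) = 9.39 × 0.1429 = 1.342 V.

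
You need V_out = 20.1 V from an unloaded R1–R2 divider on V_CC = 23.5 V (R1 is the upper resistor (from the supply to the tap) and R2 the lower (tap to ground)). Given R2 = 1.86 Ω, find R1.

R1 ≈ 0.315 Ω

V_out/V_CC = R2/(R1+R2) = 0.8553.
Rearranging, R1 = R2·(1−k)/k = 1.86 × 0.1692 = 0.3146 Ω.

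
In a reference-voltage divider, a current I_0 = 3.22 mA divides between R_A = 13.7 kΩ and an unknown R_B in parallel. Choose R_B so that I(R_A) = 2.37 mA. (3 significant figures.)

Two-branch current divider: I_A = I_0 · R_B/(R_A + R_B).
2.37/3.22 = R_B/(R_A + R_B) → R_B = R_A · (0.7360)/(1 − 0.7360) = 13.7 × 2.788 = 38.20 kΩ.

R_B ≈ 38.2 kΩ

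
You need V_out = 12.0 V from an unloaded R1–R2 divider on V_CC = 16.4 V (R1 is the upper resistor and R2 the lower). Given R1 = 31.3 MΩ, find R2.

V_out/V_CC = R2/(R1+R2) = 0.7317.
So R2 = R1 · V_out/(V_CC − V_out) = 31.3 × 12.0/(16.4 − 12.0) = 31.3 × 2.727 = 85.36 MΩ.

R2 ≈ 85.4 MΩ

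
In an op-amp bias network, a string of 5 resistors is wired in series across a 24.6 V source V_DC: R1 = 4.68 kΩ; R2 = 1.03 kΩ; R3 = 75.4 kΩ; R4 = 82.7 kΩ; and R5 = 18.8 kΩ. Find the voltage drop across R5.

Series total: ΣR = 4.68 + 1.03 + 75.4 + 82.7 + 18.8 = 182.6 kΩ.
By the voltage-divider rule, V = 24.6 × 18.80/182.6 = 2.533 V.

V ≈ 2.53 V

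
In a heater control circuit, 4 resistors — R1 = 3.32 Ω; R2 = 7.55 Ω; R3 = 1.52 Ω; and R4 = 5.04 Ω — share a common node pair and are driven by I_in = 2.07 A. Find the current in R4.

Conductances: ΣG = 1/3.32 + 1/7.55 + 1/1.52 + 1/5.04 = 1.290 (1/Ω).
R4 takes the fraction G_k/ΣG = 0.1984/1.290 = 0.1538, so I = 2.07 × 0.1538 = 0.3184 A.

I ≈ 0.318 A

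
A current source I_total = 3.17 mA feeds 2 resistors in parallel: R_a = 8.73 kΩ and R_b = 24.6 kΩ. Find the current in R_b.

Two-branch current divider: I_k = I_total · R_other/(R_1 + R_2).
I(R_b) = 3.17 × 8.73/(8.73 + 24.6) = 3.17 × 0.2619 = 0.8303 mA.

I ≈ 0.830 mA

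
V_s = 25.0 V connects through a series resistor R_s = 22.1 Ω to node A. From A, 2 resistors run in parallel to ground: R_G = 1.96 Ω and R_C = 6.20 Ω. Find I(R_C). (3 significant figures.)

I ≈ 0.255 A

Equivalent of the parallel group: R_p = 1.489 Ω.
V_A = 25.0 × 1.489/23.59 = 1.578 V.
Branch current I = V_A/R_C = 1.578/6.20 = 0.2546 A.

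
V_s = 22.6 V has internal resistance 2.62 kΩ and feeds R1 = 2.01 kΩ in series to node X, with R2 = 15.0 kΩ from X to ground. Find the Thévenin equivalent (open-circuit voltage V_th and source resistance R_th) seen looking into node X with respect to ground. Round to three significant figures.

R1' = 2.62 + 2.01 = 4.630 kΩ (source resistance + R1).
Open-circuit (no load on X): V_th = V_s · R2/(R1' + R2) = 22.6 × 15.0/(4.630 + 15.0) = 17.27 V.
Zeroing V_s shorts the top of R1' to ground, so R_th = R1' ‖ R2 = 3.538 kΩ.

V_th ≈ 17.3 V, R_th ≈ 3.54 kΩ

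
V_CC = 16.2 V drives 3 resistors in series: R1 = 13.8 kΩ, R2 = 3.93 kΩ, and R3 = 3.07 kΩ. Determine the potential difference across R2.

Total series resistance ΣR = 13.8 + 3.93 + 3.07 = 20.80 kΩ.
Voltage divider: V = V_CC · (3.930 / 20.80) = 16.2 × 0.1889 = 3.061 V.

V ≈ 3.06 V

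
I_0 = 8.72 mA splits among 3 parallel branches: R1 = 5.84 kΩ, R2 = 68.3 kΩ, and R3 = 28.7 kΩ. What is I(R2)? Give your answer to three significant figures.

I ≈ 0.578 mA

Conductances: ΣG = 1/5.84 + 1/68.3 + 1/28.7 = 0.2207 (1/kΩ).
Current divider: I(R2) = I_0 · G_k/ΣG = 8.72 × (0.01464/0.2207) = 8.72 × 0.06634 = 0.5784 mA.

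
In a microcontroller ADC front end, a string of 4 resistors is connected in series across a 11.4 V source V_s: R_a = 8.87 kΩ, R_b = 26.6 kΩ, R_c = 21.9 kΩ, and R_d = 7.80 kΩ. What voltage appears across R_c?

Series total: ΣR = 8.87 + 26.6 + 21.9 + 7.80 = 65.17 kΩ.
V = V_s · R/ΣR = 11.4 × 0.3360 = 3.831 V.

V ≈ 3.83 V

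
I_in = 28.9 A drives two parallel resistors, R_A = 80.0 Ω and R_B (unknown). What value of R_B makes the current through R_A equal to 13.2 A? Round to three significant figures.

The fraction through R_A equals R_B/(R_A+R_B).
With f = 0.4567, R_B = R_A · f/(1−f) = 80.0 × 0.8408 = 67.26 Ω.

R_B ≈ 67.3 Ω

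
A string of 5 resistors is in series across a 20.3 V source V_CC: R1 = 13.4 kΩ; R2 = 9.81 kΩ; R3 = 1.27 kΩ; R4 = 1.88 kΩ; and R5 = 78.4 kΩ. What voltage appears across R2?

ΣR = 13.4 + 9.81 + 1.27 + 1.88 + 78.4 = 104.8 kΩ.
By the voltage-divider rule, V = 20.3 × 9.810/104.8 = 1.901 V.

V ≈ 1.90 V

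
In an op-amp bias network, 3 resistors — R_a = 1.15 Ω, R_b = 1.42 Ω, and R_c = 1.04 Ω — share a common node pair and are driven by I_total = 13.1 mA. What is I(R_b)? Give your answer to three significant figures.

I ≈ 3.64 mA

Total conductance ΣG = 1/1.15 + 1/1.42 + 1/1.04 = 2.535 (units of 1/Ω).
R_b takes the fraction G_k/ΣG = 0.7042/2.535 = 0.2778, so I = 13.1 × 0.2778 = 3.639 mA.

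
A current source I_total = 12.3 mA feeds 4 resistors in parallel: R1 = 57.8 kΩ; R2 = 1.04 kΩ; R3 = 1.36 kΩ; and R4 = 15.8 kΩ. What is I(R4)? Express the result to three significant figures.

ΣG = 1/57.8 + 1/1.04 + 1/1.36 + 1/15.8 = 1.777.
By the current-divider rule, I = I_total · G_k/ΣG = 12.3 × 0.03561 = 0.4380 mA.

I ≈ 0.438 mA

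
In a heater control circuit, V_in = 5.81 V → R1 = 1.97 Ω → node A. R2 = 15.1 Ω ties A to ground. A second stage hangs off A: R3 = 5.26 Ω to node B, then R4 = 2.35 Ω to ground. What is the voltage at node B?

V_B ≈ 1.29 V

Node A sees R2 in parallel with the series input of stage 2, R3 + R4 = 7.610 Ω.
R2 ‖ (R3+R4) = 5.060 Ω.
So V_A = 5.81 × 0.7198 = 4.182 V.
Then the unloaded second divider: V_B = V_A × R4/(R3+R4) = 4.182 × 0.3088 = 1.291 V.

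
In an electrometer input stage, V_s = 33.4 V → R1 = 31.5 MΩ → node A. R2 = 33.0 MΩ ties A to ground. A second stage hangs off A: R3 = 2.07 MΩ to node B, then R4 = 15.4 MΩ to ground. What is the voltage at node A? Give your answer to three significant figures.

V_A ≈ 8.89 V

The second stage (R3 + R4 = 17.47 MΩ) loads node A in parallel with R2.
R2 ‖ (R3+R4) = 11.42 MΩ.
V_A = 33.4 × 11.42/(31.5 + 11.42) = 8.889 V.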